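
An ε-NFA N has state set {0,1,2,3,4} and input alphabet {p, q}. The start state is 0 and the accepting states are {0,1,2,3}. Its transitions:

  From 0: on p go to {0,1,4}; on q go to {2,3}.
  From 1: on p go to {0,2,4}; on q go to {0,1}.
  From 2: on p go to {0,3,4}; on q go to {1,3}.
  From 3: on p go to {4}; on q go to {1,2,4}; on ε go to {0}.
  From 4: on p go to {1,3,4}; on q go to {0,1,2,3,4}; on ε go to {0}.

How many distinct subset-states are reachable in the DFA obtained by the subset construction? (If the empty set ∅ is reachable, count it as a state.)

Start state of the DFA: {0} (ε-closure of the NFA start).
{0} --p--> {0,1,4}  [new]
{0} --q--> {0,2,3}  [new]
{0,1,4} --p--> {0,1,2,3,4}  [new]
{0,1,4} --q--> {0,1,2,3,4}  [seen]
{0,2,3} --p--> {0,1,3,4}  [new]
{0,2,3} --q--> {0,1,2,3,4}  [seen]
{0,1,2,3,4} --p--> {0,1,2,3,4}  [seen]
{0,1,2,3,4} --q--> {0,1,2,3,4}  [seen]
{0,1,3,4} --p--> {0,1,2,3,4}  [seen]
{0,1,3,4} --q--> {0,1,2,3,4}  [seen]
Reachable DFA states: {0}, {0,1,4}, {0,2,3}, {0,1,2,3,4}, {0,1,3,4}.

5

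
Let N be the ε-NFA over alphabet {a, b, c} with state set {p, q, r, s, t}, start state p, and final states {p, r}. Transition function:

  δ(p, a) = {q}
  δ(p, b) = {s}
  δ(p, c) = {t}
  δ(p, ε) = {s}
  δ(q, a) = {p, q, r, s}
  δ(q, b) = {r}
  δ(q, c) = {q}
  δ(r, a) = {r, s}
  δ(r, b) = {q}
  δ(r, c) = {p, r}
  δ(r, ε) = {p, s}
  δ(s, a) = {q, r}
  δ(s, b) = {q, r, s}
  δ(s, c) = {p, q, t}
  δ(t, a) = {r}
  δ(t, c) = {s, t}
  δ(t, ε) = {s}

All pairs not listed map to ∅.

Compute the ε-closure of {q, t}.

Begin with {q, t}.
t →ε {s}; add s.
ε-closure = {q, s, t}.

{q, s, t}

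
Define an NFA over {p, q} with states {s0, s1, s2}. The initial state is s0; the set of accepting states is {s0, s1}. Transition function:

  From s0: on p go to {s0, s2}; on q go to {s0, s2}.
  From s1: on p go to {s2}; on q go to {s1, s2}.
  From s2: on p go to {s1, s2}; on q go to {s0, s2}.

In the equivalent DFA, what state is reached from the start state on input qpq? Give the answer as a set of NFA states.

{s0, s1, s2}

Start: {s0}.
δ(s0,q) = {s0, s2}.
Union: {s0, s2}.
After q: {s0, s2}.
δ(s0,p) = {s0, s2}; δ(s2,p) = {s1, s2}.
Union: {s0, s1, s2}.
After p: {s0, s1, s2}.
δ(s0,q) = {s0, s2}; δ(s1,q) = {s1, s2}; δ(s2,q) = {s0, s2}.
Union: {s0, s1, s2}.
After q: {s0, s1, s2}.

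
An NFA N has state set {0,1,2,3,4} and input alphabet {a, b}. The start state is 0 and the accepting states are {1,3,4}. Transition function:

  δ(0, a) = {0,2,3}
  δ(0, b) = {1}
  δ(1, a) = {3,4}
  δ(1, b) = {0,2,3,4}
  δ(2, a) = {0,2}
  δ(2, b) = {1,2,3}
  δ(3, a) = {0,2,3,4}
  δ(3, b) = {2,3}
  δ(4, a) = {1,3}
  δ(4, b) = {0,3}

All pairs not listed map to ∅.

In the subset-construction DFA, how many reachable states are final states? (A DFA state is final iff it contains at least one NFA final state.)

7

Start state of the DFA: {0}.
{0} --a--> {0,2,3}  [new]
{0} --b--> {1}  [new]
{0,2,3} --a--> {0,2,3,4}  [new]
{0,2,3} --b--> {1,2,3}  [new]
{1} --a--> {3,4}  [new]
{1} --b--> {0,2,3,4}  [seen]
{0,2,3,4} --a--> {0,1,2,3,4}  [new]
{0,2,3,4} --b--> {0,1,2,3}  [new]
{1,2,3} --a--> {0,2,3,4}  [seen]
{1,2,3} --b--> {0,1,2,3,4}  [seen]
{3,4} --a--> {0,1,2,3,4}  [seen]
{3,4} --b--> {0,2,3}  [seen]
{0,1,2,3,4} --a--> {0,1,2,3,4}  [seen]
{0,1,2,3,4} --b--> {0,1,2,3,4}  [seen]
{0,1,2,3} --a--> {0,2,3,4}  [seen]
{0,1,2,3} --b--> {0,1,2,3,4}  [seen]
Reachable DFA states: {0}, {0,2,3}, {1}, {0,2,3,4}, {1,2,3}, {3,4}, {0,1,2,3,4}, {0,1,2,3}.
Accepting DFA states (contain an NFA accepting state): {0,2,3}, {1}, {0,2,3,4}, {1,2,3}, {3,4}, {0,1,2,3,4}, {0,1,2,3}.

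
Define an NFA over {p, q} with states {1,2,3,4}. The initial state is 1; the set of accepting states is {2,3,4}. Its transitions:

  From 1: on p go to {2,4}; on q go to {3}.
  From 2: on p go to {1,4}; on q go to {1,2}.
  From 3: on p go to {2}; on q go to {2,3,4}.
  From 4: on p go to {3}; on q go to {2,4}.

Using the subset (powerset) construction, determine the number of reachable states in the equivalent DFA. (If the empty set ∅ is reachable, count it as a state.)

Start state of the DFA: {1}.
{1} --p--> {2,4}  [new]
{1} --q--> {3}  [new]
{2,4} --p--> {1,3,4}  [new]
{2,4} --q--> {1,2,4}  [new]
{3} --p--> {2}  [new]
{3} --q--> {2,3,4}  [new]
{1,3,4} --p--> {2,3,4}  [seen]
{1,3,4} --q--> {2,3,4}  [seen]
{1,2,4} --p--> {1,2,3,4}  [new]
{1,2,4} --q--> {1,2,3,4}  [seen]
{2} --p--> {1,4}  [new]
{2} --q--> {1,2}  [new]
{2,3,4} --p--> {1,2,3,4}  [seen]
{2,3,4} --q--> {1,2,3,4}  [seen]
{1,2,3,4} --p--> {1,2,3,4}  [seen]
{1,2,3,4} --q--> {1,2,3,4}  [seen]
{1,4} --p--> {2,3,4}  [seen]
{1,4} --q--> {2,3,4}  [seen]
{1,2} --p--> {1,2,4}  [seen]
{1,2} --q--> {1,2,3}  [new]
{1,2,3} --p--> {1,2,4}  [seen]
{1,2,3} --q--> {1,2,3,4}  [seen]
Reachable DFA states: {1}, {2,4}, {3}, {1,3,4}, {1,2,4}, {2}, {2,3,4}, {1,2,3,4}, {1,4}, {1,2}, {1,2,3}.

11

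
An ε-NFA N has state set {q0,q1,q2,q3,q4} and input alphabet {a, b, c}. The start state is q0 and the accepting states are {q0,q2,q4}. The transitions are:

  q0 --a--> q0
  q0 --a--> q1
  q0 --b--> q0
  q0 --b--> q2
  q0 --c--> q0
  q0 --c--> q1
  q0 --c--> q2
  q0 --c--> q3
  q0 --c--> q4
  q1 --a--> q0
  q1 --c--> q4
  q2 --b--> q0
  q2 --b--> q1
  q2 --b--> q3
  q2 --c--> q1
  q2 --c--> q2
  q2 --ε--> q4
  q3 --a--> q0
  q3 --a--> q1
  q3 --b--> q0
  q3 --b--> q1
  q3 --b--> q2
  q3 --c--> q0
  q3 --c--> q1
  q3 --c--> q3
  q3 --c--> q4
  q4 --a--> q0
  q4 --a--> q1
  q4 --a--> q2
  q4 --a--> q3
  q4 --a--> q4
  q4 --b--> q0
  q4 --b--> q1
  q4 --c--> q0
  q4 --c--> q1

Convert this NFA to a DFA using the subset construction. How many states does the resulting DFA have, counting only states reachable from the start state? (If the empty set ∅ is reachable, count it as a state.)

Start state of the DFA: {q0} (ε-closure of the NFA start).
{q0} --a--> {q0,q1}  [new]
{q0} --b--> {q0,q2,q4}  [new]
{q0} --c--> {q0,q1,q2,q3,q4}  [new]
{q0,q1} --a--> {q0,q1}  [seen]
{q0,q1} --b--> {q0,q2,q4}  [seen]
{q0,q1} --c--> {q0,q1,q2,q3,q4}  [seen]
{q0,q2,q4} --a--> {q0,q1,q2,q3,q4}  [seen]
{q0,q2,q4} --b--> {q0,q1,q2,q3,q4}  [seen]
{q0,q2,q4} --c--> {q0,q1,q2,q3,q4}  [seen]
{q0,q1,q2,q3,q4} --a--> {q0,q1,q2,q3,q4}  [seen]
{q0,q1,q2,q3,q4} --b--> {q0,q1,q2,q3,q4}  [seen]
{q0,q1,q2,q3,q4} --c--> {q0,q1,q2,q3,q4}  [seen]
Reachable DFA states: {q0}, {q0,q1}, {q0,q2,q4}, {q0,q1,q2,q3,q4}.

4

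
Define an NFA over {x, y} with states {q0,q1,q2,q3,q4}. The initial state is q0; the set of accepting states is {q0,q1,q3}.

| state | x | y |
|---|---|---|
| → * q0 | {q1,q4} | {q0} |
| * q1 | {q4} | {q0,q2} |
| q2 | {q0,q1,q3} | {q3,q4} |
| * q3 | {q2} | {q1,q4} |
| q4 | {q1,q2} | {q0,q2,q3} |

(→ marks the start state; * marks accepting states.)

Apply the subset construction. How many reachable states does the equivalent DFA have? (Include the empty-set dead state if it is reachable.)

7

Start state of the DFA: {q0}.
{q0} --x--> {q1,q4}  [new]
{q0} --y--> {q0}  [seen]
{q1,q4} --x--> {q1,q2,q4}  [new]
{q1,q4} --y--> {q0,q2,q3}  [new]
{q1,q2,q4} --x--> {q0,q1,q2,q3,q4}  [new]
{q1,q2,q4} --y--> {q0,q2,q3,q4}  [new]
{q0,q2,q3} --x--> {q0,q1,q2,q3,q4}  [seen]
{q0,q2,q3} --y--> {q0,q1,q3,q4}  [new]
{q0,q1,q2,q3,q4} --x--> {q0,q1,q2,q3,q4}  [seen]
{q0,q1,q2,q3,q4} --y--> {q0,q1,q2,q3,q4}  [seen]
{q0,q2,q3,q4} --x--> {q0,q1,q2,q3,q4}  [seen]
{q0,q2,q3,q4} --y--> {q0,q1,q2,q3,q4}  [seen]
{q0,q1,q3,q4} --x--> {q1,q2,q4}  [seen]
{q0,q1,q3,q4} --y--> {q0,q1,q2,q3,q4}  [seen]
Reachable DFA states: {q0}, {q1,q4}, {q1,q2,q4}, {q0,q2,q3}, {q0,q1,q2,q3,q4}, {q0,q2,q3,q4}, {q0,q1,q3,q4}.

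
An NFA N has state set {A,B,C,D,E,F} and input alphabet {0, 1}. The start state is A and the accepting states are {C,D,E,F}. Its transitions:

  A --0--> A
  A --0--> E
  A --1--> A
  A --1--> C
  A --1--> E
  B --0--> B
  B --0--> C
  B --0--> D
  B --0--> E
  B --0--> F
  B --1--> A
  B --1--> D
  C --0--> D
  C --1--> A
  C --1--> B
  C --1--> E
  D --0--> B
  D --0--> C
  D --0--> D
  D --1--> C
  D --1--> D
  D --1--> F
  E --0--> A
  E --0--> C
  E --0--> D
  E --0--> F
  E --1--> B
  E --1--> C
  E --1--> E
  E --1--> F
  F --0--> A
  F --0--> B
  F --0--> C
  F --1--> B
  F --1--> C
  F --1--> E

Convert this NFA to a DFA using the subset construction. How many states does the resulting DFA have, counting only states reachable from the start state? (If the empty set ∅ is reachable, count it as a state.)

Start state of the DFA: {A}.
{A} --0--> {A,E}  [new]
{A} --1--> {A,C,E}  [new]
{A,E} --0--> {A,C,D,E,F}  [new]
{A,E} --1--> {A,B,C,E,F}  [new]
{A,C,E} --0--> {A,C,D,E,F}  [seen]
{A,C,E} --1--> {A,B,C,E,F}  [seen]
{A,C,D,E,F} --0--> {A,B,C,D,E,F}  [new]
{A,C,D,E,F} --1--> {A,B,C,D,E,F}  [seen]
{A,B,C,E,F} --0--> {A,B,C,D,E,F}  [seen]
{A,B,C,E,F} --1--> {A,B,C,D,E,F}  [seen]
{A,B,C,D,E,F} --0--> {A,B,C,D,E,F}  [seen]
{A,B,C,D,E,F} --1--> {A,B,C,D,E,F}  [seen]
Reachable DFA states: {A}, {A,E}, {A,C,E}, {A,C,D,E,F}, {A,B,C,E,F}, {A,B,C,D,E,F}.

6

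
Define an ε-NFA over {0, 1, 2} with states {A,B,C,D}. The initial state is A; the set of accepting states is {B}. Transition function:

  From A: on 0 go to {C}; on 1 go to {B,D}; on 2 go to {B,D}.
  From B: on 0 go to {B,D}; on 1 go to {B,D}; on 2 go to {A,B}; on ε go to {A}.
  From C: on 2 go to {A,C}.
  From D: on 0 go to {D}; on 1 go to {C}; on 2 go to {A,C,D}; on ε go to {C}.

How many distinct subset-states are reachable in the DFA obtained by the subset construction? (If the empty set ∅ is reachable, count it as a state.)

5

Start state of the DFA: {A} (ε-closure of the NFA start).
{A} --0--> {C}  [new]
{A} --1--> {A,B,C,D}  [new]
{A} --2--> {A,B,C,D}  [seen]
{C} --0--> ∅  [new]
{C} --1--> ∅  [seen]
{C} --2--> {A,C}  [new]
{A,B,C,D} --0--> {A,B,C,D}  [seen]
{A,B,C,D} --1--> {A,B,C,D}  [seen]
{A,B,C,D} --2--> {A,B,C,D}  [seen]
∅ --0--> ∅  [seen]
∅ --1--> ∅  [seen]
∅ --2--> ∅  [seen]
{A,C} --0--> {C}  [seen]
{A,C} --1--> {A,B,C,D}  [seen]
{A,C} --2--> {A,B,C,D}  [seen]
Reachable DFA states: {A}, {C}, {A,B,C,D}, ∅, {A,C}.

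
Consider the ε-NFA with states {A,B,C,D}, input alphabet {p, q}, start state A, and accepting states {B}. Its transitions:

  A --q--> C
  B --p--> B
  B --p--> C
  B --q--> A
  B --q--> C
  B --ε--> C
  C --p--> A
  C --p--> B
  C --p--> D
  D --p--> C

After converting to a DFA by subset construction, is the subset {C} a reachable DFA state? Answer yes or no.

yes

Start state of the DFA: {A} (ε-closure of the NFA start).
{A} --p--> ∅  [new]
{A} --q--> {C}  [new]
∅ --p--> ∅  [seen]
∅ --q--> ∅  [seen]
{C} --p--> {A,B,C,D}  [new]
{C} --q--> ∅  [seen]
{A,B,C,D} --p--> {A,B,C,D}  [seen]
{A,B,C,D} --q--> {A,C}  [new]
{A,C} --p--> {A,B,C,D}  [seen]
{A,C} --q--> {C}  [seen]
Reachable DFA states: {A}, ∅, {C}, {A,B,C,D}, {A,C}.
{C} is among them.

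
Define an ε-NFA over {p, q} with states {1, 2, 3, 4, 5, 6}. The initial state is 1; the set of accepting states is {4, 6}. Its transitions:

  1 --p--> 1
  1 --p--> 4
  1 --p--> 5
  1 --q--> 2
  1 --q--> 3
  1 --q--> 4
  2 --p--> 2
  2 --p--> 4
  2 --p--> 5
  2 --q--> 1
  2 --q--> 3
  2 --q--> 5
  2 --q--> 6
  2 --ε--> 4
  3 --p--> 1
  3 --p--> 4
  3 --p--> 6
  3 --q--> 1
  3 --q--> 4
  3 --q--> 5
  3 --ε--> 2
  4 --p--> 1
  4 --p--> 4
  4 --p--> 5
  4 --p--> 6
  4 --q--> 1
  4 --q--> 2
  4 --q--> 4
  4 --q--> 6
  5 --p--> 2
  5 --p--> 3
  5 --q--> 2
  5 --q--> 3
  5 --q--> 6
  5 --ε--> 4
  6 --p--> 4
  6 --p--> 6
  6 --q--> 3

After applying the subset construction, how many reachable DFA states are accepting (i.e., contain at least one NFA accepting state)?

5

Start state of the DFA: {1} (ε-closure of the NFA start).
{1} --p--> {1, 4, 5}  [new]
{1} --q--> {2, 3, 4}  [new]
{1, 4, 5} --p--> {1, 2, 3, 4, 5, 6}  [new]
{1, 4, 5} --q--> {1, 2, 3, 4, 6}  [new]
{2, 3, 4} --p--> {1, 2, 4, 5, 6}  [new]
{2, 3, 4} --q--> {1, 2, 3, 4, 5, 6}  [seen]
{1, 2, 3, 4, 5, 6} --p--> {1, 2, 3, 4, 5, 6}  [seen]
{1, 2, 3, 4, 5, 6} --q--> {1, 2, 3, 4, 5, 6}  [seen]
{1, 2, 3, 4, 6} --p--> {1, 2, 4, 5, 6}  [seen]
{1, 2, 3, 4, 6} --q--> {1, 2, 3, 4, 5, 6}  [seen]
{1, 2, 4, 5, 6} --p--> {1, 2, 3, 4, 5, 6}  [seen]
{1, 2, 4, 5, 6} --q--> {1, 2, 3, 4, 5, 6}  [seen]
Reachable DFA states: {1}, {1, 4, 5}, {2, 3, 4}, {1, 2, 3, 4, 5, 6}, {1, 2, 3, 4, 6}, {1, 2, 4, 5, 6}.
Accepting DFA states (contain an NFA accepting state): {1, 4, 5}, {2, 3, 4}, {1, 2, 3, 4, 5, 6}, {1, 2, 3, 4, 6}, {1, 2, 4, 5, 6}.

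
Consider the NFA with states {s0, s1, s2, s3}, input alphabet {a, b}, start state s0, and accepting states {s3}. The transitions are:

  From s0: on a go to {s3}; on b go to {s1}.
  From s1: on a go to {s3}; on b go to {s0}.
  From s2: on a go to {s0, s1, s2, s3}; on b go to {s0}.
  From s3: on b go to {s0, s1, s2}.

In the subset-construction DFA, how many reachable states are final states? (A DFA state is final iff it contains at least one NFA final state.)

Start state of the DFA: {s0}.
{s0} --a--> {s3}  [new]
{s0} --b--> {s1}  [new]
{s3} --a--> ∅  [new]
{s3} --b--> {s0, s1, s2}  [new]
{s1} --a--> {s3}  [seen]
{s1} --b--> {s0}  [seen]
∅ --a--> ∅  [seen]
∅ --b--> ∅  [seen]
{s0, s1, s2} --a--> {s0, s1, s2, s3}  [new]
{s0, s1, s2} --b--> {s0, s1}  [new]
{s0, s1, s2, s3} --a--> {s0, s1, s2, s3}  [seen]
{s0, s1, s2, s3} --b--> {s0, s1, s2}  [seen]
{s0, s1} --a--> {s3}  [seen]
{s0, s1} --b--> {s0, s1}  [seen]
Reachable DFA states: {s0}, {s3}, {s1}, ∅, {s0, s1, s2}, {s0, s1, s2, s3}, {s0, s1}.
Accepting DFA states (contain an NFA accepting state): {s3}, {s0, s1, s2, s3}.

2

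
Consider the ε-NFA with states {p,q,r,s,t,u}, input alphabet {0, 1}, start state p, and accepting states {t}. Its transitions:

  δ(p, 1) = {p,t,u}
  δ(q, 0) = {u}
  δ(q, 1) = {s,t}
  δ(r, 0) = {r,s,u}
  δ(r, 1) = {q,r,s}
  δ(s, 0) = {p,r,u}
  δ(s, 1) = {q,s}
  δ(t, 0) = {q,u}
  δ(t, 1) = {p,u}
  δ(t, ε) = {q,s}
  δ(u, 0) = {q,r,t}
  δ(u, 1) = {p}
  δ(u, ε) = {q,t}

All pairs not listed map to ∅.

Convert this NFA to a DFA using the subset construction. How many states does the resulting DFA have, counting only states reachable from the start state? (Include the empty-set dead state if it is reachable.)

4

Start state of the DFA: {p} (ε-closure of the NFA start).
{p} --0--> ∅  [new]
{p} --1--> {p,q,s,t,u}  [new]
∅ --0--> ∅  [seen]
∅ --1--> ∅  [seen]
{p,q,s,t,u} --0--> {p,q,r,s,t,u}  [new]
{p,q,s,t,u} --1--> {p,q,s,t,u}  [seen]
{p,q,r,s,t,u} --0--> {p,q,r,s,t,u}  [seen]
{p,q,r,s,t,u} --1--> {p,q,r,s,t,u}  [seen]
Reachable DFA states: {p}, ∅, {p,q,s,t,u}, {p,q,r,s,t,u}.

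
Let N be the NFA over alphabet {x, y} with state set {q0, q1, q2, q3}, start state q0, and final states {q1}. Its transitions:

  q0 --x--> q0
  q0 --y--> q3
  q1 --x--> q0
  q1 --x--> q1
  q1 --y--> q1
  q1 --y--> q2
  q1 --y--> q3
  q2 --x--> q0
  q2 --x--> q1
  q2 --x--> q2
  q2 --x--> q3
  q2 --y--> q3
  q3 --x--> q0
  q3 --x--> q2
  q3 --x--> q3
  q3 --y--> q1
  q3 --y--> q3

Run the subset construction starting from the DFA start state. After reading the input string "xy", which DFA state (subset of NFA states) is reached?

Start: {q0}.
δ(q0,x) = {q0}.
Union: {q0}.
After x: {q0}.
δ(q0,y) = {q3}.
Union: {q3}.
After y: {q3}.

{q3}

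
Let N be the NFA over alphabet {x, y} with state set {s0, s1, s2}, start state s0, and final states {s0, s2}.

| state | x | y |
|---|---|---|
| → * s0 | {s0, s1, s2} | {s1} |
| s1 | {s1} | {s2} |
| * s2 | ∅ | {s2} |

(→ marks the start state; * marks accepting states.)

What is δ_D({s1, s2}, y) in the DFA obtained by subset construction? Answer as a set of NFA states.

δ(s1,y) = {s2}; δ(s2,y) = {s2}.
Union: {s2}.

{s2}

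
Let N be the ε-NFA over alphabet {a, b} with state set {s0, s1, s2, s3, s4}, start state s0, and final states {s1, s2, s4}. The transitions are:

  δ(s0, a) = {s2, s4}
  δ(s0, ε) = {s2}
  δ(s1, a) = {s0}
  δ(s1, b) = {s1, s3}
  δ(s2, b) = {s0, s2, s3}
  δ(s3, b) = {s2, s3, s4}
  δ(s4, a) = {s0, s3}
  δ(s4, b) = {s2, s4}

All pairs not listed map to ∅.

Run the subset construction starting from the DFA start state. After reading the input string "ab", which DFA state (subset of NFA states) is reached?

{s0, s2, s3, s4}

Start: {s0, s2}.
δ(s0,a) = {s2, s4}; δ(s2,a) = ∅.
Union: {s2, s4}.
After a: {s2, s4}.
δ(s2,b) = {s0, s2, s3}; δ(s4,b) = {s2, s4}.
Union: {s0, s2, s3, s4}.
After b: {s0, s2, s3, s4}.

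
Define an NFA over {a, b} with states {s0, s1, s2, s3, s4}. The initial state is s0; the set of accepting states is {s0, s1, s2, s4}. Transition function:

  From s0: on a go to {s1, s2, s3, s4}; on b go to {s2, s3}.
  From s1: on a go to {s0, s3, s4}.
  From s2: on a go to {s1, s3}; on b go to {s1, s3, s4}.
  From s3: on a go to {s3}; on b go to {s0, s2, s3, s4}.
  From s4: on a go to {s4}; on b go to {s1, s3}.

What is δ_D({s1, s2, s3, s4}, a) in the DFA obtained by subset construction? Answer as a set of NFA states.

{s0, s1, s3, s4}

δ(s1,a) = {s0, s3, s4}; δ(s2,a) = {s1, s3}; δ(s3,a) = {s3}; δ(s4,a) = {s4}.
Union: {s0, s1, s3, s4}.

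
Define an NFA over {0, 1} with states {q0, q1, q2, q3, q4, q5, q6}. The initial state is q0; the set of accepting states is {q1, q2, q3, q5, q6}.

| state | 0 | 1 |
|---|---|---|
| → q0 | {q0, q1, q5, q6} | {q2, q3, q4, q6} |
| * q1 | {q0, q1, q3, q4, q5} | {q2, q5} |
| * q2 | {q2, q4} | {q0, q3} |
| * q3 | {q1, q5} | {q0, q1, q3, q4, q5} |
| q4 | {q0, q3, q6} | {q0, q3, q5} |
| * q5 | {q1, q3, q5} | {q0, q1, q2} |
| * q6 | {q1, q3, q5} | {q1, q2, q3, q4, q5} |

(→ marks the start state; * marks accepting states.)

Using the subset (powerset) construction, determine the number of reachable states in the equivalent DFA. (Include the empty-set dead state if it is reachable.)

6

Start state of the DFA: {q0}.
{q0} --0--> {q0, q1, q5, q6}  [new]
{q0} --1--> {q2, q3, q4, q6}  [new]
{q0, q1, q5, q6} --0--> {q0, q1, q3, q4, q5, q6}  [new]
{q0, q1, q5, q6} --1--> {q0, q1, q2, q3, q4, q5, q6}  [new]
{q2, q3, q4, q6} --0--> {q0, q1, q2, q3, q4, q5, q6}  [seen]
{q2, q3, q4, q6} --1--> {q0, q1, q2, q3, q4, q5}  [new]
{q0, q1, q3, q4, q5, q6} --0--> {q0, q1, q3, q4, q5, q6}  [seen]
{q0, q1, q3, q4, q5, q6} --1--> {q0, q1, q2, q3, q4, q5, q6}  [seen]
{q0, q1, q2, q3, q4, q5, q6} --0--> {q0, q1, q2, q3, q4, q5, q6}  [seen]
{q0, q1, q2, q3, q4, q5, q6} --1--> {q0, q1, q2, q3, q4, q5, q6}  [seen]
{q0, q1, q2, q3, q4, q5} --0--> {q0, q1, q2, q3, q4, q5, q6}  [seen]
{q0, q1, q2, q3, q4, q5} --1--> {q0, q1, q2, q3, q4, q5, q6}  [seen]
Reachable DFA states: {q0}, {q0, q1, q5, q6}, {q2, q3, q4, q6}, {q0, q1, q3, q4, q5, q6}, {q0, q1, q2, q3, q4, q5, q6}, {q0, q1, q2, q3, q4, q5}.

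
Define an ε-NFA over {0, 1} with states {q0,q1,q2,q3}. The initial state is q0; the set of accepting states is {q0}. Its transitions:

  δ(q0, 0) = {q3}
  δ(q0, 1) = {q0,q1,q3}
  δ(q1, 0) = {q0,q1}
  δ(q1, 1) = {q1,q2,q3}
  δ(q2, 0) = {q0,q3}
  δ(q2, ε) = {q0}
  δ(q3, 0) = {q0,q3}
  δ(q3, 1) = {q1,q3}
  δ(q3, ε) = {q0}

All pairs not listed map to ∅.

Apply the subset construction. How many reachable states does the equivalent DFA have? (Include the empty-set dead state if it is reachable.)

4

Start state of the DFA: {q0} (ε-closure of the NFA start).
{q0} --0--> {q0,q3}  [new]
{q0} --1--> {q0,q1,q3}  [new]
{q0,q3} --0--> {q0,q3}  [seen]
{q0,q3} --1--> {q0,q1,q3}  [seen]
{q0,q1,q3} --0--> {q0,q1,q3}  [seen]
{q0,q1,q3} --1--> {q0,q1,q2,q3}  [new]
{q0,q1,q2,q3} --0--> {q0,q1,q3}  [seen]
{q0,q1,q2,q3} --1--> {q0,q1,q2,q3}  [seen]
Reachable DFA states: {q0}, {q0,q3}, {q0,q1,q3}, {q0,q1,q2,q3}.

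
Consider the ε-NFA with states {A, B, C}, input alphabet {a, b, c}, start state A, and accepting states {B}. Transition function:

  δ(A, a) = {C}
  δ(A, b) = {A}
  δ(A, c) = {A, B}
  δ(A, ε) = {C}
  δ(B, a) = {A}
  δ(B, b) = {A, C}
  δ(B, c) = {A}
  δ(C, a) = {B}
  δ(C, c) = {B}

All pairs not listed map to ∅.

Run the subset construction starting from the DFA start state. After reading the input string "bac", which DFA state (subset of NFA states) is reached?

Start: {A, C}.
δ(A,b) = {A}; δ(C,b) = ∅.
Union: {A}.
ε-closure gives {A, C}.
After b: {A, C}.
δ(A,a) = {C}; δ(C,a) = {B}.
Union: {B, C}.
After a: {B, C}.
δ(B,c) = {A}; δ(C,c) = {B}.
Union: {A, B}.
ε-closure gives {A, B, C}.
After c: {A, B, C}.

{A, B, C}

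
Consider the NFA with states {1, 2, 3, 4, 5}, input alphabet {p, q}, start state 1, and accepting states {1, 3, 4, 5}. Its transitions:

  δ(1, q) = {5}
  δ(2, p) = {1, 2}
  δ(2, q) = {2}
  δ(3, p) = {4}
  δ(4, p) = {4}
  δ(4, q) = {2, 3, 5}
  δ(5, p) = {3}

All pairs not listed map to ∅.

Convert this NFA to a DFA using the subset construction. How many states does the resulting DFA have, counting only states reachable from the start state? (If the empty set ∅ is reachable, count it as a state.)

12

Start state of the DFA: {1}.
{1} --p--> ∅  [new]
{1} --q--> {5}  [new]
∅ --p--> ∅  [seen]
∅ --q--> ∅  [seen]
{5} --p--> {3}  [new]
{5} --q--> ∅  [seen]
{3} --p--> {4}  [new]
{3} --q--> ∅  [seen]
{4} --p--> {4}  [seen]
{4} --q--> {2, 3, 5}  [new]
{2, 3, 5} --p--> {1, 2, 3, 4}  [new]
{2, 3, 5} --q--> {2}  [new]
{1, 2, 3, 4} --p--> {1, 2, 4}  [new]
{1, 2, 3, 4} --q--> {2, 3, 5}  [seen]
{2} --p--> {1, 2}  [new]
{2} --q--> {2}  [seen]
{1, 2, 4} --p--> {1, 2, 4}  [seen]
{1, 2, 4} --q--> {2, 3, 5}  [seen]
{1, 2} --p--> {1, 2}  [seen]
{1, 2} --q--> {2, 5}  [new]
{2, 5} --p--> {1, 2, 3}  [new]
{2, 5} --q--> {2}  [seen]
{1, 2, 3} --p--> {1, 2, 4}  [seen]
{1, 2, 3} --q--> {2, 5}  [seen]
Reachable DFA states: {1}, ∅, {5}, {3}, {4}, {2, 3, 5}, {1, 2, 3, 4}, {2}, {1, 2, 4}, {1, 2}, {2, 5}, {1, 2, 3}.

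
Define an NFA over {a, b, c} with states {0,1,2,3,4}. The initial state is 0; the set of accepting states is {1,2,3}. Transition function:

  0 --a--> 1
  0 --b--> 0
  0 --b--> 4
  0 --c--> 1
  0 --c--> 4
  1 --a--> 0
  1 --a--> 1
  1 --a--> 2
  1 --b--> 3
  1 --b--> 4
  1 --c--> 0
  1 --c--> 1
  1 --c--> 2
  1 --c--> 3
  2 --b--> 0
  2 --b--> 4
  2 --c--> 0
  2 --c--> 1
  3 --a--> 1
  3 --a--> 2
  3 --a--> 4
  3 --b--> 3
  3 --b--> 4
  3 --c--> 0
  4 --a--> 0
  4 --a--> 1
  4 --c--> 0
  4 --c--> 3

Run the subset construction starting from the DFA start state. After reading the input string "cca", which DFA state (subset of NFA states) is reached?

{0,1,2,4}

Start: {0}.
δ(0,c) = {1,4}.
Union: {1,4}.
After c: {1,4}.
δ(1,c) = {0,1,2,3}; δ(4,c) = {0,3}.
Union: {0,1,2,3}.
After c: {0,1,2,3}.
δ(0,a) = {1}; δ(1,a) = {0,1,2}; δ(2,a) = ∅; δ(3,a) = {1,2,4}.
Union: {0,1,2,4}.
After a: {0,1,2,4}.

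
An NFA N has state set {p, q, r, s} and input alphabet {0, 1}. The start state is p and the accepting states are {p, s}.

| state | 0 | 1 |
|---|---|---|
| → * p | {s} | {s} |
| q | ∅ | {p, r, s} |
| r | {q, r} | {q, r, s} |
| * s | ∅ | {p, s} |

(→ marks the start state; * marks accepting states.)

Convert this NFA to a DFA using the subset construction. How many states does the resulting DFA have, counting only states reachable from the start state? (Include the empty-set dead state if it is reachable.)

Start state of the DFA: {p}.
{p} --0--> {s}  [new]
{p} --1--> {s}  [seen]
{s} --0--> ∅  [new]
{s} --1--> {p, s}  [new]
∅ --0--> ∅  [seen]
∅ --1--> ∅  [seen]
{p, s} --0--> {s}  [seen]
{p, s} --1--> {p, s}  [seen]
Reachable DFA states: {p}, {s}, ∅, {p, s}.

4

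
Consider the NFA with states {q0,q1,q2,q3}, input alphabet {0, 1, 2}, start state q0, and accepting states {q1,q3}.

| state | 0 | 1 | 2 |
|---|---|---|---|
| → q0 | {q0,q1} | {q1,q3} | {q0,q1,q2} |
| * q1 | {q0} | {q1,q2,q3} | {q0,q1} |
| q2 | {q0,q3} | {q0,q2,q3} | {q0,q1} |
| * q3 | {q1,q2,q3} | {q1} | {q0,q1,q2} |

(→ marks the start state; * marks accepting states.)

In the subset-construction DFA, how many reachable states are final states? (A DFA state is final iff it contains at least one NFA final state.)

Start state of the DFA: {q0}.
{q0} --0--> {q0,q1}  [new]
{q0} --1--> {q1,q3}  [new]
{q0} --2--> {q0,q1,q2}  [new]
{q0,q1} --0--> {q0,q1}  [seen]
{q0,q1} --1--> {q1,q2,q3}  [new]
{q0,q1} --2--> {q0,q1,q2}  [seen]
{q1,q3} --0--> {q0,q1,q2,q3}  [new]
{q1,q3} --1--> {q1,q2,q3}  [seen]
{q1,q3} --2--> {q0,q1,q2}  [seen]
{q0,q1,q2} --0--> {q0,q1,q3}  [new]
{q0,q1,q2} --1--> {q0,q1,q2,q3}  [seen]
{q0,q1,q2} --2--> {q0,q1,q2}  [seen]
{q1,q2,q3} --0--> {q0,q1,q2,q3}  [seen]
{q1,q2,q3} --1--> {q0,q1,q2,q3}  [seen]
{q1,q2,q3} --2--> {q0,q1,q2}  [seen]
{q0,q1,q2,q3} --0--> {q0,q1,q2,q3}  [seen]
{q0,q1,q2,q3} --1--> {q0,q1,q2,q3}  [seen]
{q0,q1,q2,q3} --2--> {q0,q1,q2}  [seen]
{q0,q1,q3} --0--> {q0,q1,q2,q3}  [seen]
{q0,q1,q3} --1--> {q1,q2,q3}  [seen]
{q0,q1,q3} --2--> {q0,q1,q2}  [seen]
Reachable DFA states: {q0}, {q0,q1}, {q1,q3}, {q0,q1,q2}, {q1,q2,q3}, {q0,q1,q2,q3}, {q0,q1,q3}.
Accepting DFA states (contain an NFA accepting state): {q0,q1}, {q1,q3}, {q0,q1,q2}, {q1,q2,q3}, {q0,q1,q2,q3}, {q0,q1,q3}.

6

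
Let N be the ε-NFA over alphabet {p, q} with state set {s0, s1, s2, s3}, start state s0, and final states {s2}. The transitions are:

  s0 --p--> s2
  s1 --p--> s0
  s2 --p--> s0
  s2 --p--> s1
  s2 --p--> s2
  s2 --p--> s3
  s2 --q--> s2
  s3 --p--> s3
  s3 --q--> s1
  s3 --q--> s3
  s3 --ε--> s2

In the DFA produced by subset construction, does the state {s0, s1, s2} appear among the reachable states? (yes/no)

no

Start state of the DFA: {s0} (ε-closure of the NFA start).
{s0} --p--> {s2}  [new]
{s0} --q--> ∅  [new]
{s2} --p--> {s0, s1, s2, s3}  [new]
{s2} --q--> {s2}  [seen]
∅ --p--> ∅  [seen]
∅ --q--> ∅  [seen]
{s0, s1, s2, s3} --p--> {s0, s1, s2, s3}  [seen]
{s0, s1, s2, s3} --q--> {s1, s2, s3}  [new]
{s1, s2, s3} --p--> {s0, s1, s2, s3}  [seen]
{s1, s2, s3} --q--> {s1, s2, s3}  [seen]
Reachable DFA states: {s0}, {s2}, ∅, {s0, s1, s2, s3}, {s1, s2, s3}.
{s0, s1, s2} is not among them.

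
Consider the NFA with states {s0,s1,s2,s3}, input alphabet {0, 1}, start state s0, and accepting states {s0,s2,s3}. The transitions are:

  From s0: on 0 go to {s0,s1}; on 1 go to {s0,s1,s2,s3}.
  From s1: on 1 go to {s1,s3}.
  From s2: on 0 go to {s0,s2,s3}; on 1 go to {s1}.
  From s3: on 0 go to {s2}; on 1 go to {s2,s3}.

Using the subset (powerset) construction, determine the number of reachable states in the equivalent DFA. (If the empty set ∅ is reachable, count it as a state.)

3

Start state of the DFA: {s0}.
{s0} --0--> {s0,s1}  [new]
{s0} --1--> {s0,s1,s2,s3}  [new]
{s0,s1} --0--> {s0,s1}  [seen]
{s0,s1} --1--> {s0,s1,s2,s3}  [seen]
{s0,s1,s2,s3} --0--> {s0,s1,s2,s3}  [seen]
{s0,s1,s2,s3} --1--> {s0,s1,s2,s3}  [seen]
Reachable DFA states: {s0}, {s0,s1}, {s0,s1,s2,s3}.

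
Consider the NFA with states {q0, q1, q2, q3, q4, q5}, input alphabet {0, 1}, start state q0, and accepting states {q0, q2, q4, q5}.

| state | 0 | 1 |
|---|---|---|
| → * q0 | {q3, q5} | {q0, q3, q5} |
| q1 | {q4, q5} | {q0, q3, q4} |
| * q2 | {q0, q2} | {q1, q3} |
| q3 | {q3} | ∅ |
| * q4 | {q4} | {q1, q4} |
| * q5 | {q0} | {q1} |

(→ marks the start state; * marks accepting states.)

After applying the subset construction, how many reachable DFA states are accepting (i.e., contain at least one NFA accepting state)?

Start state of the DFA: {q0}.
{q0} --0--> {q3, q5}  [new]
{q0} --1--> {q0, q3, q5}  [new]
{q3, q5} --0--> {q0, q3}  [new]
{q3, q5} --1--> {q1}  [new]
{q0, q3, q5} --0--> {q0, q3, q5}  [seen]
{q0, q3, q5} --1--> {q0, q1, q3, q5}  [new]
{q0, q3} --0--> {q3, q5}  [seen]
{q0, q3} --1--> {q0, q3, q5}  [seen]
{q1} --0--> {q4, q5}  [new]
{q1} --1--> {q0, q3, q4}  [new]
{q0, q1, q3, q5} --0--> {q0, q3, q4, q5}  [new]
{q0, q1, q3, q5} --1--> {q0, q1, q3, q4, q5}  [new]
{q4, q5} --0--> {q0, q4}  [new]
{q4, q5} --1--> {q1, q4}  [new]
{q0, q3, q4} --0--> {q3, q4, q5}  [new]
{q0, q3, q4} --1--> {q0, q1, q3, q4, q5}  [seen]
{q0, q3, q4, q5} --0--> {q0, q3, q4, q5}  [seen]
{q0, q3, q4, q5} --1--> {q0, q1, q3, q4, q5}  [seen]
{q0, q1, q3, q4, q5} --0--> {q0, q3, q4, q5}  [seen]
{q0, q1, q3, q4, q5} --1--> {q0, q1, q3, q4, q5}  [seen]
{q0, q4} --0--> {q3, q4, q5}  [seen]
{q0, q4} --1--> {q0, q1, q3, q4, q5}  [seen]
{q1, q4} --0--> {q4, q5}  [seen]
{q1, q4} --1--> {q0, q1, q3, q4}  [new]
{q3, q4, q5} --0--> {q0, q3, q4}  [seen]
{q3, q4, q5} --1--> {q1, q4}  [seen]
{q0, q1, q3, q4} --0--> {q3, q4, q5}  [seen]
{q0, q1, q3, q4} --1--> {q0, q1, q3, q4, q5}  [seen]
Reachable DFA states: {q0}, {q3, q5}, {q0, q3, q5}, {q0, q3}, {q1}, {q0, q1, q3, q5}, {q4, q5}, {q0, q3, q4}, {q0, q3, q4, q5}, {q0, q1, q3, q4, q5}, {q0, q4}, {q1, q4}, {q3, q4, q5}, {q0, q1, q3, q4}.
Accepting DFA states (contain an NFA accepting state): {q0}, {q3, q5}, {q0, q3, q5}, {q0, q3}, {q0, q1, q3, q5}, {q4, q5}, {q0, q3, q4}, {q0, q3, q4, q5}, {q0, q1, q3, q4, q5}, {q0, q4}, {q1, q4}, {q3, q4, q5}, {q0, q1, q3, q4}.

13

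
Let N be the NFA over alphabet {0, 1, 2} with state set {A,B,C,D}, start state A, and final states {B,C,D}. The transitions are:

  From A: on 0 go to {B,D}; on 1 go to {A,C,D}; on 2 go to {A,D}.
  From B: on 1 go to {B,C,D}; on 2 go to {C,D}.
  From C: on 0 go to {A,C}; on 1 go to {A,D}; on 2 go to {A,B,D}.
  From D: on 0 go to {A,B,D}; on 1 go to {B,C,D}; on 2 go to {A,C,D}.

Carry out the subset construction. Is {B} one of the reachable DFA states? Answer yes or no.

Start state of the DFA: {A}.
{A} --0--> {B,D}  [new]
{A} --1--> {A,C,D}  [new]
{A} --2--> {A,D}  [new]
{B,D} --0--> {A,B,D}  [new]
{B,D} --1--> {B,C,D}  [new]
{B,D} --2--> {A,C,D}  [seen]
{A,C,D} --0--> {A,B,C,D}  [new]
{A,C,D} --1--> {A,B,C,D}  [seen]
{A,C,D} --2--> {A,B,C,D}  [seen]
{A,D} --0--> {A,B,D}  [seen]
{A,D} --1--> {A,B,C,D}  [seen]
{A,D} --2--> {A,C,D}  [seen]
{A,B,D} --0--> {A,B,D}  [seen]
{A,B,D} --1--> {A,B,C,D}  [seen]
{A,B,D} --2--> {A,C,D}  [seen]
{B,C,D} --0--> {A,B,C,D}  [seen]
{B,C,D} --1--> {A,B,C,D}  [seen]
{B,C,D} --2--> {A,B,C,D}  [seen]
{A,B,C,D} --0--> {A,B,C,D}  [seen]
{A,B,C,D} --1--> {A,B,C,D}  [seen]
{A,B,C,D} --2--> {A,B,C,D}  [seen]
Reachable DFA states: {A}, {B,D}, {A,C,D}, {A,D}, {A,B,D}, {B,C,D}, {A,B,C,D}.
{B} is not among them.

no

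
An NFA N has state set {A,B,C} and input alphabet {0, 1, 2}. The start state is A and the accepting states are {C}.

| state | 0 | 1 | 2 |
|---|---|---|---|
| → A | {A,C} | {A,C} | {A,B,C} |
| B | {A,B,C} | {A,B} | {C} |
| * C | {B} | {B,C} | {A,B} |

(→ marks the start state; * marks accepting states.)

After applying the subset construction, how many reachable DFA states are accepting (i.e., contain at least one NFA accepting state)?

Start state of the DFA: {A}.
{A} --0--> {A,C}  [new]
{A} --1--> {A,C}  [seen]
{A} --2--> {A,B,C}  [new]
{A,C} --0--> {A,B,C}  [seen]
{A,C} --1--> {A,B,C}  [seen]
{A,C} --2--> {A,B,C}  [seen]
{A,B,C} --0--> {A,B,C}  [seen]
{A,B,C} --1--> {A,B,C}  [seen]
{A,B,C} --2--> {A,B,C}  [seen]
Reachable DFA states: {A}, {A,C}, {A,B,C}.
Accepting DFA states (contain an NFA accepting state): {A,C}, {A,B,C}.

2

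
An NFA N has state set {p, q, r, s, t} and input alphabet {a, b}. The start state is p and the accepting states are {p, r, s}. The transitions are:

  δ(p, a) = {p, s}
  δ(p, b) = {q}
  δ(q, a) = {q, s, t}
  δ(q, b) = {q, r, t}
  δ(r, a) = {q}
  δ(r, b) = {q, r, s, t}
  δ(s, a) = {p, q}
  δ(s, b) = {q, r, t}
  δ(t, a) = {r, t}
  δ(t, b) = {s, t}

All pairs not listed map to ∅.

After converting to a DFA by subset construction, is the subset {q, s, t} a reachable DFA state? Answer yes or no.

Start state of the DFA: {p}.
{p} --a--> {p, s}  [new]
{p} --b--> {q}  [new]
{p, s} --a--> {p, q, s}  [new]
{p, s} --b--> {q, r, t}  [new]
{q} --a--> {q, s, t}  [new]
{q} --b--> {q, r, t}  [seen]
{p, q, s} --a--> {p, q, s, t}  [new]
{p, q, s} --b--> {q, r, t}  [seen]
{q, r, t} --a--> {q, r, s, t}  [new]
{q, r, t} --b--> {q, r, s, t}  [seen]
{q, s, t} --a--> {p, q, r, s, t}  [new]
{q, s, t} --b--> {q, r, s, t}  [seen]
{p, q, s, t} --a--> {p, q, r, s, t}  [seen]
{p, q, s, t} --b--> {q, r, s, t}  [seen]
{q, r, s, t} --a--> {p, q, r, s, t}  [seen]
{q, r, s, t} --b--> {q, r, s, t}  [seen]
{p, q, r, s, t} --a--> {p, q, r, s, t}  [seen]
{p, q, r, s, t} --b--> {q, r, s, t}  [seen]
Reachable DFA states: {p}, {p, s}, {q}, {p, q, s}, {q, r, t}, {q, s, t}, {p, q, s, t}, {q, r, s, t}, {p, q, r, s, t}.
{q, s, t} is among them.

yes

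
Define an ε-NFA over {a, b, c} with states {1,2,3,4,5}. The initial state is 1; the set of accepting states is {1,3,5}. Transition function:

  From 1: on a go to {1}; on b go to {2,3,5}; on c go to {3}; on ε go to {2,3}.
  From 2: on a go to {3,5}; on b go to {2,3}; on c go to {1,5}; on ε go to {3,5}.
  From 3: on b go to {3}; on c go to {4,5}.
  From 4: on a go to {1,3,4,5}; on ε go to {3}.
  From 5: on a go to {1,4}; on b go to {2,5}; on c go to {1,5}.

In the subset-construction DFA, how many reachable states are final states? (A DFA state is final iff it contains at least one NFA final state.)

Start state of the DFA: {1,2,3,5} (ε-closure of the NFA start).
{1,2,3,5} --a--> {1,2,3,4,5}  [new]
{1,2,3,5} --b--> {2,3,5}  [new]
{1,2,3,5} --c--> {1,2,3,4,5}  [seen]
{1,2,3,4,5} --a--> {1,2,3,4,5}  [seen]
{1,2,3,4,5} --b--> {2,3,5}  [seen]
{1,2,3,4,5} --c--> {1,2,3,4,5}  [seen]
{2,3,5} --a--> {1,2,3,4,5}  [seen]
{2,3,5} --b--> {2,3,5}  [seen]
{2,3,5} --c--> {1,2,3,4,5}  [seen]
Reachable DFA states: {1,2,3,5}, {1,2,3,4,5}, {2,3,5}.
Accepting DFA states (contain an NFA accepting state): {1,2,3,5}, {1,2,3,4,5}, {2,3,5}.

3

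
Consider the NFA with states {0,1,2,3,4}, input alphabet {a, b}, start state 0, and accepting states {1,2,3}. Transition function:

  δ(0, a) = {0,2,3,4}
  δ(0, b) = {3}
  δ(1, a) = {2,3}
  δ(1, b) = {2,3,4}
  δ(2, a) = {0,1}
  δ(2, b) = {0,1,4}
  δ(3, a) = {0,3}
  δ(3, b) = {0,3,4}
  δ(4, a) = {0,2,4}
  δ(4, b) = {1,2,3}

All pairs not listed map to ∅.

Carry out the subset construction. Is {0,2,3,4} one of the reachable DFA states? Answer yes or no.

yes

Start state of the DFA: {0}.
{0} --a--> {0,2,3,4}  [new]
{0} --b--> {3}  [new]
{0,2,3,4} --a--> {0,1,2,3,4}  [new]
{0,2,3,4} --b--> {0,1,2,3,4}  [seen]
{3} --a--> {0,3}  [new]
{3} --b--> {0,3,4}  [new]
{0,1,2,3,4} --a--> {0,1,2,3,4}  [seen]
{0,1,2,3,4} --b--> {0,1,2,3,4}  [seen]
{0,3} --a--> {0,2,3,4}  [seen]
{0,3} --b--> {0,3,4}  [seen]
{0,3,4} --a--> {0,2,3,4}  [seen]
{0,3,4} --b--> {0,1,2,3,4}  [seen]
Reachable DFA states: {0}, {0,2,3,4}, {3}, {0,1,2,3,4}, {0,3}, {0,3,4}.
{0,2,3,4} is among them.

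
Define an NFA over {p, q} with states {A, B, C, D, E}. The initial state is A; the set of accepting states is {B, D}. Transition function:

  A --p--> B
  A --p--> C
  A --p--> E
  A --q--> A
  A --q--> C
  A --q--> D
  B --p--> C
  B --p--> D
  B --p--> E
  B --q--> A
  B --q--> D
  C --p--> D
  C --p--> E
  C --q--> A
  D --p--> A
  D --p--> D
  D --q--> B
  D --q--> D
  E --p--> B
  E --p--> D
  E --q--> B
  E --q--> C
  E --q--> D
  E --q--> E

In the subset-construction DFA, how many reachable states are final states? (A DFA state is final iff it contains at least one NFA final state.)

5

Start state of the DFA: {A}.
{A} --p--> {B, C, E}  [new]
{A} --q--> {A, C, D}  [new]
{B, C, E} --p--> {B, C, D, E}  [new]
{B, C, E} --q--> {A, B, C, D, E}  [new]
{A, C, D} --p--> {A, B, C, D, E}  [seen]
{A, C, D} --q--> {A, B, C, D}  [new]
{B, C, D, E} --p--> {A, B, C, D, E}  [seen]
{B, C, D, E} --q--> {A, B, C, D, E}  [seen]
{A, B, C, D, E} --p--> {A, B, C, D, E}  [seen]
{A, B, C, D, E} --q--> {A, B, C, D, E}  [seen]
{A, B, C, D} --p--> {A, B, C, D, E}  [seen]
{A, B, C, D} --q--> {A, B, C, D}  [seen]
Reachable DFA states: {A}, {B, C, E}, {A, C, D}, {B, C, D, E}, {A, B, C, D, E}, {A, B, C, D}.
Accepting DFA states (contain an NFA accepting state): {B, C, E}, {A, C, D}, {B, C, D, E}, {A, B, C, D, E}, {A, B, C, D}.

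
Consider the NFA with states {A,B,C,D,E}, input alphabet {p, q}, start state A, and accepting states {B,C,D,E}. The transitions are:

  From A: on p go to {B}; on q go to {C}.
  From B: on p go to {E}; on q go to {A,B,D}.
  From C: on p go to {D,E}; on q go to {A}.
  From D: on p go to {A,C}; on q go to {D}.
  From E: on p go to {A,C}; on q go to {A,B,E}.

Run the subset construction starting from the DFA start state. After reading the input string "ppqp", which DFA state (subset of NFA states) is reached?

Start: {A}.
δ(A,p) = {B}.
Union: {B}.
After p: {B}.
δ(B,p) = {E}.
Union: {E}.
After p: {E}.
δ(E,q) = {A,B,E}.
Union: {A,B,E}.
After q: {A,B,E}.
δ(A,p) = {B}; δ(B,p) = {E}; δ(E,p) = {A,C}.
Union: {A,B,C,E}.
After p: {A,B,C,E}.

{A,B,C,E}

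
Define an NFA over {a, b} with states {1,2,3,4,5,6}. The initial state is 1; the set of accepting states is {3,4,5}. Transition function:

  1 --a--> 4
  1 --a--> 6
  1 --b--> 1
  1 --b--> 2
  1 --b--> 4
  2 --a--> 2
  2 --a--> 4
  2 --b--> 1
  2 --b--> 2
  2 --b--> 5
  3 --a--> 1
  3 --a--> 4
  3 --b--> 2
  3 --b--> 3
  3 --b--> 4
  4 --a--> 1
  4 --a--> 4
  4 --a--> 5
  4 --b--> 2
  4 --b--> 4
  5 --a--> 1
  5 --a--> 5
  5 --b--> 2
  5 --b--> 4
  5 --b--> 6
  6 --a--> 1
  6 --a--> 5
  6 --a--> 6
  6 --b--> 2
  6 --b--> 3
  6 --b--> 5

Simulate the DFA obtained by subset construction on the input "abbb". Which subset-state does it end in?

Start: {1}.
δ(1,a) = {4,6}.
Union: {4,6}.
After a: {4,6}.
δ(4,b) = {2,4}; δ(6,b) = {2,3,5}.
Union: {2,3,4,5}.
After b: {2,3,4,5}.
δ(2,b) = {1,2,5}; δ(3,b) = {2,3,4}; δ(4,b) = {2,4}; δ(5,b) = {2,4,6}.
Union: {1,2,3,4,5,6}.
After b: {1,2,3,4,5,6}.
δ(1,b) = {1,2,4}; δ(2,b) = {1,2,5}; δ(3,b) = {2,3,4}; δ(4,b) = {2,4}; δ(5,b) = {2,4,6}; δ(6,b) = {2,3,5}.
Union: {1,2,3,4,5,6}.
After b: {1,2,3,4,5,6}.

{1,2,3,4,5,6}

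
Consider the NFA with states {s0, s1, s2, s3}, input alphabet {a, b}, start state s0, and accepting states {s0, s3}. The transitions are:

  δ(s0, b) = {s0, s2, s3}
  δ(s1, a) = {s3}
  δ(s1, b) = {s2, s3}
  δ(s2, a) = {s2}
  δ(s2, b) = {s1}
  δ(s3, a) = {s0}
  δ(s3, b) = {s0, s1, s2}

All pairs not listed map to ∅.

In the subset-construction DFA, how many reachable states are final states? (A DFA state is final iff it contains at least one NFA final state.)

Start state of the DFA: {s0}.
{s0} --a--> ∅  [new]
{s0} --b--> {s0, s2, s3}  [new]
∅ --a--> ∅  [seen]
∅ --b--> ∅  [seen]
{s0, s2, s3} --a--> {s0, s2}  [new]
{s0, s2, s3} --b--> {s0, s1, s2, s3}  [new]
{s0, s2} --a--> {s2}  [new]
{s0, s2} --b--> {s0, s1, s2, s3}  [seen]
{s0, s1, s2, s3} --a--> {s0, s2, s3}  [seen]
{s0, s1, s2, s3} --b--> {s0, s1, s2, s3}  [seen]
{s2} --a--> {s2}  [seen]
{s2} --b--> {s1}  [new]
{s1} --a--> {s3}  [new]
{s1} --b--> {s2, s3}  [new]
{s3} --a--> {s0}  [seen]
{s3} --b--> {s0, s1, s2}  [new]
{s2, s3} --a--> {s0, s2}  [seen]
{s2, s3} --b--> {s0, s1, s2}  [seen]
{s0, s1, s2} --a--> {s2, s3}  [seen]
{s0, s1, s2} --b--> {s0, s1, s2, s3}  [seen]
Reachable DFA states: {s0}, ∅, {s0, s2, s3}, {s0, s2}, {s0, s1, s2, s3}, {s2}, {s1}, {s3}, {s2, s3}, {s0, s1, s2}.
Accepting DFA states (contain an NFA accepting state): {s0}, {s0, s2, s3}, {s0, s2}, {s0, s1, s2, s3}, {s3}, {s2, s3}, {s0, s1, s2}.

7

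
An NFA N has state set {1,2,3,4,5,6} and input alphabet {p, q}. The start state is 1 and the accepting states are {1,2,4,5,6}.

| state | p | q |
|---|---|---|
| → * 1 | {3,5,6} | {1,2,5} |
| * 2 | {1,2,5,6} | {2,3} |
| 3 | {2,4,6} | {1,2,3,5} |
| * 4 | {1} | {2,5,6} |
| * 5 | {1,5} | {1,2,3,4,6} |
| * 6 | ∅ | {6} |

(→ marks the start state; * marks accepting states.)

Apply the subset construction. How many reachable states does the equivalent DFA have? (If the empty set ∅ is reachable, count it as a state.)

6

Start state of the DFA: {1}.
{1} --p--> {3,5,6}  [new]
{1} --q--> {1,2,5}  [new]
{3,5,6} --p--> {1,2,4,5,6}  [new]
{3,5,6} --q--> {1,2,3,4,5,6}  [new]
{1,2,5} --p--> {1,2,3,5,6}  [new]
{1,2,5} --q--> {1,2,3,4,5,6}  [seen]
{1,2,4,5,6} --p--> {1,2,3,5,6}  [seen]
{1,2,4,5,6} --q--> {1,2,3,4,5,6}  [seen]
{1,2,3,4,5,6} --p--> {1,2,3,4,5,6}  [seen]
{1,2,3,4,5,6} --q--> {1,2,3,4,5,6}  [seen]
{1,2,3,5,6} --p--> {1,2,3,4,5,6}  [seen]
{1,2,3,5,6} --q--> {1,2,3,4,5,6}  [seen]
Reachable DFA states: {1}, {3,5,6}, {1,2,5}, {1,2,4,5,6}, {1,2,3,4,5,6}, {1,2,3,5,6}.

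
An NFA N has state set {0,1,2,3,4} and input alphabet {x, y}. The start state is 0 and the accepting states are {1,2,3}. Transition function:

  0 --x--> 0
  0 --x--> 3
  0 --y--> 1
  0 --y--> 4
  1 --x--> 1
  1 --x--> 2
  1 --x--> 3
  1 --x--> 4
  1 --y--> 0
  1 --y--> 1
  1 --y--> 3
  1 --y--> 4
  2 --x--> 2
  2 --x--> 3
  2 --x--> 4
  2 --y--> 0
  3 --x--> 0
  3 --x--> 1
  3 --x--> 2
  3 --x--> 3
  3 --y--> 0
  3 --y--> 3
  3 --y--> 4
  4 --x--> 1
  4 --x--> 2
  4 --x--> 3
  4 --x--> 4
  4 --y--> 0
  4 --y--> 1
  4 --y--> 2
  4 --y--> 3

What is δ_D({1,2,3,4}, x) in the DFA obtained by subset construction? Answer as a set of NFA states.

{0,1,2,3,4}

δ(1,x) = {1,2,3,4}; δ(2,x) = {2,3,4}; δ(3,x) = {0,1,2,3}; δ(4,x) = {1,2,3,4}.
Union: {0,1,2,3,4}.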